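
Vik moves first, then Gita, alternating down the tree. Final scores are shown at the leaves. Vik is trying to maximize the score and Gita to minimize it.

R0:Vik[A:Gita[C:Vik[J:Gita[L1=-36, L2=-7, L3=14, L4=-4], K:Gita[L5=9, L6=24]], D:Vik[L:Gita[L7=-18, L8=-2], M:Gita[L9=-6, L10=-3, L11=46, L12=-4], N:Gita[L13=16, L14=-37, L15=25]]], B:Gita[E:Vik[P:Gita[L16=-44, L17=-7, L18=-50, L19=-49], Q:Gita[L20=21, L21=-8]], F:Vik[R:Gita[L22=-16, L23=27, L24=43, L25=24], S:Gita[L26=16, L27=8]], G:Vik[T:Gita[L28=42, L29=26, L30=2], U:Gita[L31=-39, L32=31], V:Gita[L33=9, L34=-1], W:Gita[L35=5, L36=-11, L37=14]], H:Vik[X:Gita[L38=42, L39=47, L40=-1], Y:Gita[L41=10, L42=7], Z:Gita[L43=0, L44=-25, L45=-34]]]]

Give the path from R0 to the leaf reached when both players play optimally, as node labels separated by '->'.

R0 -> A -> D -> M -> L9

J (Gita): min(-36, -7, 14, -4) = -36
K (Gita): min(9, 24) = 9
C (Vik): max(-36, 9) = 9
L (Gita): min(-18, -2) = -18
M (Gita): min(-6, -3, 46, -4) = -6
N (Gita): min(16, -37, 25) = -37
D (Vik): max(-18, -6, -37) = -6
A (Gita): min(9, -6) = -6
P (Gita): min(-44, -7, -50, -49) = -50
Q (Gita): min(21, -8) = -8
E (Vik): max(-50, -8) = -8
R (Gita): min(-16, 27, 43, 24) = -16
S (Gita): min(16, 8) = 8
F (Vik): max(-16, 8) = 8
T (Gita): min(42, 26, 2) = 2
U (Gita): min(-39, 31) = -39
V (Gita): min(9, -1) = -1
W (Gita): min(5, -11, 14) = -11
G (Vik): max(2, -39, -1, -11) = 2
X (Gita): min(42, 47, -1) = -1
Y (Gita): min(10, 7) = 7
Z (Gita): min(0, -25, -34) = -34
H (Vik): max(-1, 7, -34) = 7
B (Gita): min(-8, 8, 2, 7) = -8
R0 (Vik): max(-6, -8) = -6
At R0, Vik picks A (highest: -6).
At A, Gita picks D (lowest: -6).
At D, Vik picks M (highest: -6).
At M, Gita picks L9 (lowest: -6).
Terminal value -6.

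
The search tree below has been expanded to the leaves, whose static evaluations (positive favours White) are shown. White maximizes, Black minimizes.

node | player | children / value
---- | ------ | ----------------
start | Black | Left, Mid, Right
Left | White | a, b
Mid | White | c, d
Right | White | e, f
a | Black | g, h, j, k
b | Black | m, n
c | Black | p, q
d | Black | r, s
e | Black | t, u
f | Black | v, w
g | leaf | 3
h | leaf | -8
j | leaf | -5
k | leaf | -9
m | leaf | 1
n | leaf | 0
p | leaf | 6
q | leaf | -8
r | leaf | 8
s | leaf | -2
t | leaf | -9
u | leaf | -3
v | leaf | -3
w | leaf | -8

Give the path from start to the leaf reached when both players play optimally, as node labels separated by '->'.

start -> Right -> f -> w

a (Black): min(3, -8, -5, -9) = -9
b (Black): min(1, 0) = 0
Left (White): max(-9, 0) = 0
c (Black): min(6, -8) = -8
d (Black): min(8, -2) = -2
Mid (White): max(-8, -2) = -2
e (Black): min(-9, -3) = -9
f (Black): min(-3, -8) = -8
Right (White): max(-9, -8) = -8
start (Black): min(0, -2, -8) = -8
At start, Black picks Right (lowest: -8).
At Right, White picks f (highest: -8).
At f, Black picks w (lowest: -8).
Terminal value -8.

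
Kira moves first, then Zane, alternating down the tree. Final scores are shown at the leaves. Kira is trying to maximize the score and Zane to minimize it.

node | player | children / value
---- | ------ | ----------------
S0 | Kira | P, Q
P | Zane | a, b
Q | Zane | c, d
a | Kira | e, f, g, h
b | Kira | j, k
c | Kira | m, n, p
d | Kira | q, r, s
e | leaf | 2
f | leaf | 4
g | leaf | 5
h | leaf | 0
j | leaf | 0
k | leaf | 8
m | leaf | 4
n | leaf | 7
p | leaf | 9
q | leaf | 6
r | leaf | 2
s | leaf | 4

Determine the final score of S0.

a (Kira): max(2, 4, 5, 0) = 5
b (Kira): max(0, 8) = 8
P (Zane): min(5, 8) = 5
c (Kira): max(4, 7, 9) = 9
d (Kira): max(6, 2, 4) = 6
Q (Zane): min(9, 6) = 6
S0 (Kira): max(5, 6) = 6

6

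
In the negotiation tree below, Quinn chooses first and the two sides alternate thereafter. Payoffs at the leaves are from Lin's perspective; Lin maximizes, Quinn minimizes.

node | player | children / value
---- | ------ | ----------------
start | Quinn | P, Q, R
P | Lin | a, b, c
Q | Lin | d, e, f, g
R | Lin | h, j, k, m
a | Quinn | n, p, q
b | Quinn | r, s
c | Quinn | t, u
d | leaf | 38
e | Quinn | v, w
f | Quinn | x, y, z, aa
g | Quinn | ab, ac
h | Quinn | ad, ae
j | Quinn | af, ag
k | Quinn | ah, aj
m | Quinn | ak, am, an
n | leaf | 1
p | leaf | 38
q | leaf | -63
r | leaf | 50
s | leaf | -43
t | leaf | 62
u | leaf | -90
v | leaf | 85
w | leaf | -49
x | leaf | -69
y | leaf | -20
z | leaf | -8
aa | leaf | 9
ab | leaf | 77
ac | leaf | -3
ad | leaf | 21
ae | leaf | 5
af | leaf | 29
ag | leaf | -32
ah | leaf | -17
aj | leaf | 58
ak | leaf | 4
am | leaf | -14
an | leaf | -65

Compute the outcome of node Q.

38

e (Quinn): min(85, -49) = -49
f (Quinn): min(-69, -20, -8, 9) = -69
g (Quinn): min(77, -3) = -3
Q (Lin): max(38, -49, -69, -3) = 38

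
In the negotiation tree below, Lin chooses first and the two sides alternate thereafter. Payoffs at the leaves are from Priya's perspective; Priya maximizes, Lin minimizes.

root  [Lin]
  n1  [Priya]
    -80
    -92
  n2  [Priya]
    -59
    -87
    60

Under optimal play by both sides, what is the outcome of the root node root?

n1 (Priya): max(-80, -92) = -80
n2 (Priya): max(-59, -87, 60) = 60
root (Lin): min(-80, 60) = -80

-80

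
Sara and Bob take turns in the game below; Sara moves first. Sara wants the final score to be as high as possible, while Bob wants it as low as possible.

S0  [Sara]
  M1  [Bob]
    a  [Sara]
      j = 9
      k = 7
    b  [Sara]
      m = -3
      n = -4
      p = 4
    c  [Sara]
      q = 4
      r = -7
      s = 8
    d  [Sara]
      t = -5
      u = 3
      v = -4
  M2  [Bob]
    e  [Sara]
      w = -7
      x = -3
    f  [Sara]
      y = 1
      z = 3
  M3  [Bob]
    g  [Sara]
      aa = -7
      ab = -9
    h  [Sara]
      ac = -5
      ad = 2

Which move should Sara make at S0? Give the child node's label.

a (Sara): max(9, 7) = 9
b (Sara): max(-3, -4, 4) = 4
c (Sara): max(4, -7, 8) = 8
d (Sara): max(-5, 3, -4) = 3
M1 (Bob): min(9, 4, 8, 3) = 3
e (Sara): max(-7, -3) = -3
f (Sara): max(1, 3) = 3
M2 (Bob): min(-3, 3) = -3
g (Sara): max(-7, -9) = -7
h (Sara): max(-5, 2) = 2
M3 (Bob): min(-7, 2) = -7
S0 (Sara): max(3, -3, -7) = 3
Sara at S0 wants the highest of {M1=3, M2=-3, M3=-7}, so chooses M1.

M1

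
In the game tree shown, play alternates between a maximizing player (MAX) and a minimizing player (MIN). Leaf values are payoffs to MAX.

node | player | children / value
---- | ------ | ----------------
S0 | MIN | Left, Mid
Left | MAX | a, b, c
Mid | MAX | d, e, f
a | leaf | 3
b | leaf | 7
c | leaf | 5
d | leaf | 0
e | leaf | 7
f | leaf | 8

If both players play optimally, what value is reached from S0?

Left (MAX): max(3, 7, 5) = 7
Mid (MAX): max(0, 7, 8) = 8
S0 (MIN): min(7, 8) = 7

7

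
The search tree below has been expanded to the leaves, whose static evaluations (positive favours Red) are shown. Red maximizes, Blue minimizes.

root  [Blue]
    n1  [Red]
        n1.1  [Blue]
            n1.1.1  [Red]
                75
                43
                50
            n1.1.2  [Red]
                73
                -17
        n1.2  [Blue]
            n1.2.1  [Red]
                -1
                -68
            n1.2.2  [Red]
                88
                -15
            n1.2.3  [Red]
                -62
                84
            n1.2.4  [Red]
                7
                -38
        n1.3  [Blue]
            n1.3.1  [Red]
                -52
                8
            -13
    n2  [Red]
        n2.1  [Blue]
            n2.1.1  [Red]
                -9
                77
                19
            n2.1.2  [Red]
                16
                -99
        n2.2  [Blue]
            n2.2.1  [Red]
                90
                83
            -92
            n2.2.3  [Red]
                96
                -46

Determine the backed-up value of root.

n1.1.1 (Red): max(75, 43, 50) = 75
n1.1.2 (Red): max(73, -17) = 73
n1.1 (Blue): min(75, 73) = 73
n1.2.1 (Red): max(-1, -68) = -1
n1.2.2 (Red): max(88, -15) = 88
n1.2.3 (Red): max(-62, 84) = 84
n1.2.4 (Red): max(7, -38) = 7
n1.2 (Blue): min(-1, 88, 84, 7) = -1
n1.3.1 (Red): max(-52, 8) = 8
n1.3 (Blue): min(8, -13) = -13
n1 (Red): max(73, -1, -13) = 73
n2.1.1 (Red): max(-9, 77, 19) = 77
n2.1.2 (Red): max(16, -99) = 16
n2.1 (Blue): min(77, 16) = 16
n2.2.1 (Red): max(90, 83) = 90
n2.2.3 (Red): max(96, -46) = 96
n2.2 (Blue): min(90, -92, 96) = -92
n2 (Red): max(16, -92) = 16
root (Blue): min(73, 16) = 16

16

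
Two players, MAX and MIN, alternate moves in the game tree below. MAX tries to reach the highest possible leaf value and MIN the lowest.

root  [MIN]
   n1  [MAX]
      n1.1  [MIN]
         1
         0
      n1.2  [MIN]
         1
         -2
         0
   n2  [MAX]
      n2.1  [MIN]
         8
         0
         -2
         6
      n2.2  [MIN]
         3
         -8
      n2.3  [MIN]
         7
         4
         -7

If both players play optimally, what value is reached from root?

n1.1 (MIN): min(1, 0) = 0
n1.2 (MIN): min(1, -2, 0) = -2
n1 (MAX): max(0, -2) = 0
n2.1 (MIN): min(8, 0, -2, 6) = -2
n2.2 (MIN): min(3, -8) = -8
n2.3 (MIN): min(7, 4, -7) = -7
n2 (MAX): max(-2, -8, -7) = -2
root (MIN): min(0, -2) = -2

-2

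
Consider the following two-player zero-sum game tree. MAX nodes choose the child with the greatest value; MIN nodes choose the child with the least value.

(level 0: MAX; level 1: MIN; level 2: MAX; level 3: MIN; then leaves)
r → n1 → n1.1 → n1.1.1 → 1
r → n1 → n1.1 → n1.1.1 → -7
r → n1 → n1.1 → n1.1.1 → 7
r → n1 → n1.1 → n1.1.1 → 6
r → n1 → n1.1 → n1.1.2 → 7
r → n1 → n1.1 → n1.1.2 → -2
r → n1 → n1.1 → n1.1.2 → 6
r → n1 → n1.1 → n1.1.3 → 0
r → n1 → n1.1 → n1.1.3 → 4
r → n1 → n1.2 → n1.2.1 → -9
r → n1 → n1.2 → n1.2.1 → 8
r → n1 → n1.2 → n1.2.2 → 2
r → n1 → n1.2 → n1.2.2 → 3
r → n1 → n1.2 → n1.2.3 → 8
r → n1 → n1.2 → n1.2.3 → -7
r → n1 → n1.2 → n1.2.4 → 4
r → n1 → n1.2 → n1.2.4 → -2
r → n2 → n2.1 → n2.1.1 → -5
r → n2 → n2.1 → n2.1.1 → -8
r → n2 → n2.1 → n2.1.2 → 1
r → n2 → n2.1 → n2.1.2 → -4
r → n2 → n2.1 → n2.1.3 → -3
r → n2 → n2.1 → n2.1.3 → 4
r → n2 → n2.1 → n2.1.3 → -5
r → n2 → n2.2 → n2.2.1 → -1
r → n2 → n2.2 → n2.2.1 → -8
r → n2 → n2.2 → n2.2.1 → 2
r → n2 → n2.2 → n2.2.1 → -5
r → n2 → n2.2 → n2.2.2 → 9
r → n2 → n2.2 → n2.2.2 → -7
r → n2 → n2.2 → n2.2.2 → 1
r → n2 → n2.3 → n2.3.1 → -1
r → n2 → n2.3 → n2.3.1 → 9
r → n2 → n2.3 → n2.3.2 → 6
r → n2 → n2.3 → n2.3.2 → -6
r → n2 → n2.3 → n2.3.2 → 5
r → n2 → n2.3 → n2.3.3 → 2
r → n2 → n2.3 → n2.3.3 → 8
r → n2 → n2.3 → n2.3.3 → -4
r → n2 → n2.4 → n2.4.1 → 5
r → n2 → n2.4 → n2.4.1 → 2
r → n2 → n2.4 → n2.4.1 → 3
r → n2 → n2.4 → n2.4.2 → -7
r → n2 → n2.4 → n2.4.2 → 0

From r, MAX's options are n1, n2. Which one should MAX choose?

n1.1.1 (MIN): min(1, -7, 7, 6) = -7
n1.1.2 (MIN): min(7, -2, 6) = -2
n1.1.3 (MIN): min(0, 4) = 0
n1.1 (MAX): max(-7, -2, 0) = 0
n1.2.1 (MIN): min(-9, 8) = -9
n1.2.2 (MIN): min(2, 3) = 2
n1.2.3 (MIN): min(8, -7) = -7
n1.2.4 (MIN): min(4, -2) = -2
n1.2 (MAX): max(-9, 2, -7, -2) = 2
n1 (MIN): min(0, 2) = 0
n2.1.1 (MIN): min(-5, -8) = -8
n2.1.2 (MIN): min(1, -4) = -4
n2.1.3 (MIN): min(-3, 4, -5) = -5
n2.1 (MAX): max(-8, -4, -5) = -4
n2.2.1 (MIN): min(-1, -8, 2, -5) = -8
n2.2.2 (MIN): min(9, -7, 1) = -7
n2.2 (MAX): max(-8, -7) = -7
n2.3.1 (MIN): min(-1, 9) = -1
n2.3.2 (MIN): min(6, -6, 5) = -6
n2.3.3 (MIN): min(2, 8, -4) = -4
n2.3 (MAX): max(-1, -6, -4) = -1
n2.4.1 (MIN): min(5, 2, 3) = 2
n2.4.2 (MIN): min(-7, 0) = -7
n2.4 (MAX): max(2, -7) = 2
n2 (MIN): min(-4, -7, -1, 2) = -7
r (MAX): max(0, -7) = 0
MAX at r wants the highest of {n1=0, n2=-7}, so chooses n1.

n1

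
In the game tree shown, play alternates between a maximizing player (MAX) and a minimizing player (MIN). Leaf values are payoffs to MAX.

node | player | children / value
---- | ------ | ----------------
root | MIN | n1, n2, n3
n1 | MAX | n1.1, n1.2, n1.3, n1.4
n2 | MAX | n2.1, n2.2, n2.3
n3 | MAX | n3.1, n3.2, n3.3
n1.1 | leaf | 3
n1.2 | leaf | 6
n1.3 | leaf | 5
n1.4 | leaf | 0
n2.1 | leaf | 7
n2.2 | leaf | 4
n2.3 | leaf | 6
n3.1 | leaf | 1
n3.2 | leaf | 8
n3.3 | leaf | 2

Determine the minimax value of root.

6

n1 (MAX): max(3, 6, 5, 0) = 6
n2 (MAX): max(7, 4, 6) = 7
n3 (MAX): max(1, 8, 2) = 8
root (MIN): min(6, 7, 8) = 6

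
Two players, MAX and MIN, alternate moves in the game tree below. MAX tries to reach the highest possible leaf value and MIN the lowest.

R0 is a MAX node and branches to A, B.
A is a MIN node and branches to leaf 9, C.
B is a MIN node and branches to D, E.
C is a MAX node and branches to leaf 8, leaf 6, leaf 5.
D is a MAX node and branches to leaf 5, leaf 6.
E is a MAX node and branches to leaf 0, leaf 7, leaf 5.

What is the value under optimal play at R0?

8

C (MAX): max(8, 6, 5) = 8
A (MIN): min(9, 8) = 8
D (MAX): max(5, 6) = 6
E (MAX): max(0, 7, 5) = 7
B (MIN): min(6, 7) = 6
R0 (MAX): max(8, 6) = 8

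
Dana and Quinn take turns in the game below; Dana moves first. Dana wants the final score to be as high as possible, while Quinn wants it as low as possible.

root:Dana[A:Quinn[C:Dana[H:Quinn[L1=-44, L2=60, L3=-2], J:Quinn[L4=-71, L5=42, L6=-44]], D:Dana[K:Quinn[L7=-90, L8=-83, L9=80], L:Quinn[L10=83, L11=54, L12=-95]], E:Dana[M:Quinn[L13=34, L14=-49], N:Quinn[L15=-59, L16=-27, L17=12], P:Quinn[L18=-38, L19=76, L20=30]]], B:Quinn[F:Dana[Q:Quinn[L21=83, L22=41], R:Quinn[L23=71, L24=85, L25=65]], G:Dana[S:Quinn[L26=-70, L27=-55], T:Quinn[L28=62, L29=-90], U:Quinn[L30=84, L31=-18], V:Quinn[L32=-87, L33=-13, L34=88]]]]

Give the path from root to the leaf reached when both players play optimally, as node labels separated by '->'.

root -> B -> G -> U -> L31

H (Quinn): min(-44, 60, -2) = -44
J (Quinn): min(-71, 42, -44) = -71
C (Dana): max(-44, -71) = -44
K (Quinn): min(-90, -83, 80) = -90
L (Quinn): min(83, 54, -95) = -95
D (Dana): max(-90, -95) = -90
M (Quinn): min(34, -49) = -49
N (Quinn): min(-59, -27, 12) = -59
P (Quinn): min(-38, 76, 30) = -38
E (Dana): max(-49, -59, -38) = -38
A (Quinn): min(-44, -90, -38) = -90
Q (Quinn): min(83, 41) = 41
R (Quinn): min(71, 85, 65) = 65
F (Dana): max(41, 65) = 65
S (Quinn): min(-70, -55) = -70
T (Quinn): min(62, -90) = -90
U (Quinn): min(84, -18) = -18
V (Quinn): min(-87, -13, 88) = -87
G (Dana): max(-70, -90, -18, -87) = -18
B (Quinn): min(65, -18) = -18
root (Dana): max(-90, -18) = -18
At root, Dana picks B (highest: -18).
At B, Quinn picks G (lowest: -18).
At G, Dana picks U (highest: -18).
At U, Quinn picks L31 (lowest: -18).
Terminal value -18.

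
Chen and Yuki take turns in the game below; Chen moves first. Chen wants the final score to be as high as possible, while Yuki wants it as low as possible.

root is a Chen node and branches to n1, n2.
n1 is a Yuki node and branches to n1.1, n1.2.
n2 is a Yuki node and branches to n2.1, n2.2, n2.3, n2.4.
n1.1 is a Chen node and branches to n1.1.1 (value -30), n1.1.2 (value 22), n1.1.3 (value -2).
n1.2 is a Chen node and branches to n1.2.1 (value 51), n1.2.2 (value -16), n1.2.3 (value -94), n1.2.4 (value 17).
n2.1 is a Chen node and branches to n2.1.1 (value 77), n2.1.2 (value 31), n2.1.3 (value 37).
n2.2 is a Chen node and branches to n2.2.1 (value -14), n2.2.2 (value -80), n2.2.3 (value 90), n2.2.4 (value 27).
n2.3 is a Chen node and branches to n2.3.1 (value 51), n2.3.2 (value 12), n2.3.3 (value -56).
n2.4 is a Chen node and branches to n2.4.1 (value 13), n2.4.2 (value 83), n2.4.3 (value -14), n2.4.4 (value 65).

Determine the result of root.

n1.1 (Chen): max(-30, 22, -2) = 22
n1.2 (Chen): max(51, -16, -94, 17) = 51
n1 (Yuki): min(22, 51) = 22
n2.1 (Chen): max(77, 31, 37) = 77
n2.2 (Chen): max(-14, -80, 90, 27) = 90
n2.3 (Chen): max(51, 12, -56) = 51
n2.4 (Chen): max(13, 83, -14, 65) = 83
n2 (Yuki): min(77, 90, 51, 83) = 51
root (Chen): max(22, 51) = 51

51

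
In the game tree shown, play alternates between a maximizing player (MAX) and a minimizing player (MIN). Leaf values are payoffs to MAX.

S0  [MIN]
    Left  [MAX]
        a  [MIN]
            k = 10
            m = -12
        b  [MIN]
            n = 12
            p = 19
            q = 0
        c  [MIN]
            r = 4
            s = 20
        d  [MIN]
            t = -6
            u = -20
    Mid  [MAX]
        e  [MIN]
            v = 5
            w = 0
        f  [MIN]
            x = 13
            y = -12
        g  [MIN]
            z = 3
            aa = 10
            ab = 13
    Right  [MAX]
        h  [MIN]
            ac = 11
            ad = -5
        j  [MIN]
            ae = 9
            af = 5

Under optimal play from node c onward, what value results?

4

c (MIN): min(4, 20) = 4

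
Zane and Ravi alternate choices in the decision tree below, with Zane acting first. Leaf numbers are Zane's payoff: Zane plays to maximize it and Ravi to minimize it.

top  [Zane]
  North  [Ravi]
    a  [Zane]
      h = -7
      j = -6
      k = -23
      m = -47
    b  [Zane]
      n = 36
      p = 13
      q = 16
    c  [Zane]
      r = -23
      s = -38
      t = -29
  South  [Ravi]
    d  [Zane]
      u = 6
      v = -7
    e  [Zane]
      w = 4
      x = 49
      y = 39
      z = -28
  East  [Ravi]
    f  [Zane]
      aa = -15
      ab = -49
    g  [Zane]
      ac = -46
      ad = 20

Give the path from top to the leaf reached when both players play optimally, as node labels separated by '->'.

a (Zane): max(-7, -6, -23, -47) = -6
b (Zane): max(36, 13, 16) = 36
c (Zane): max(-23, -38, -29) = -23
North (Ravi): min(-6, 36, -23) = -23
d (Zane): max(6, -7) = 6
e (Zane): max(4, 49, 39, -28) = 49
South (Ravi): min(6, 49) = 6
f (Zane): max(-15, -49) = -15
g (Zane): max(-46, 20) = 20
East (Ravi): min(-15, 20) = -15
top (Zane): max(-23, 6, -15) = 6
At top, Zane picks South (highest: 6).
At South, Ravi picks d (lowest: 6).
At d, Zane picks u (highest: 6).
Terminal value 6.

top -> South -> d -> u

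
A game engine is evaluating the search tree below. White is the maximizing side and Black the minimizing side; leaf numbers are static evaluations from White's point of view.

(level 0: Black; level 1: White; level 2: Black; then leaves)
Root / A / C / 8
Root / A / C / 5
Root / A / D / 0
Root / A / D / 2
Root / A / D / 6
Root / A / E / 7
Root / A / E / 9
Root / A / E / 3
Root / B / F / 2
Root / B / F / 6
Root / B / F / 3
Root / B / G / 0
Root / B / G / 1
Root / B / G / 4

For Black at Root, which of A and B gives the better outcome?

C (Black): min(8, 5) = 5
D (Black): min(0, 2, 6) = 0
E (Black): min(7, 9, 3) = 3
A (White): max(5, 0, 3) = 5
F (Black): min(2, 6, 3) = 2
G (Black): min(0, 1, 4) = 0
B (White): max(2, 0) = 2
Black prefers the lower value; A=5, B=2. B is better since 2 < 5.

B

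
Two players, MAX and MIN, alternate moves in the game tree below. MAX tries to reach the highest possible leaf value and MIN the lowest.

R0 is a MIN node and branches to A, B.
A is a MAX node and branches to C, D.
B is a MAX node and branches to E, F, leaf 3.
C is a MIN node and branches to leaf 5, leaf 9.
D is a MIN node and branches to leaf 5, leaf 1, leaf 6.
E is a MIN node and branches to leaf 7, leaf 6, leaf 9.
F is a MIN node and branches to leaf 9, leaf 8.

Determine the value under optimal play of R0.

5

C (MIN): min(5, 9) = 5
D (MIN): min(5, 1, 6) = 1
A (MAX): max(5, 1) = 5
E (MIN): min(7, 6, 9) = 6
F (MIN): min(9, 8) = 8
B (MAX): max(6, 8, 3) = 8
R0 (MIN): min(5, 8) = 5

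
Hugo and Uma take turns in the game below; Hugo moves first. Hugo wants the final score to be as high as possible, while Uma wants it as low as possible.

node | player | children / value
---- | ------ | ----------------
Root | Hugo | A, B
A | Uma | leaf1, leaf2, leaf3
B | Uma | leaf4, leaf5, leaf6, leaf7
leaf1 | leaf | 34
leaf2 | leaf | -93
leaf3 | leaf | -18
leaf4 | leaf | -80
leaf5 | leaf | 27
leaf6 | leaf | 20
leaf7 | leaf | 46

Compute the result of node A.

-93

A (Uma): min(34, -93, -18) = -93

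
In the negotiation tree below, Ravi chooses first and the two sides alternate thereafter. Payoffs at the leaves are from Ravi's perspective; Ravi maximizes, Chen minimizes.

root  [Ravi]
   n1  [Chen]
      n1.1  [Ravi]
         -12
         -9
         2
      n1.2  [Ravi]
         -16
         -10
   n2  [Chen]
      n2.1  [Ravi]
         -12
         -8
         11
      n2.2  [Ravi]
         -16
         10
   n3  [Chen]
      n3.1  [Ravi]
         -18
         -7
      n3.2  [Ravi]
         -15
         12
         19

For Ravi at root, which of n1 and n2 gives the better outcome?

n2

n1.1 (Ravi): max(-12, -9, 2) = 2
n1.2 (Ravi): max(-16, -10) = -10
n1 (Chen): min(2, -10) = -10
n2.1 (Ravi): max(-12, -8, 11) = 11
n2.2 (Ravi): max(-16, 10) = 10
n2 (Chen): min(11, 10) = 10
Ravi prefers the higher value; n1=-10, n2=10. n2 is better since 10 > -10.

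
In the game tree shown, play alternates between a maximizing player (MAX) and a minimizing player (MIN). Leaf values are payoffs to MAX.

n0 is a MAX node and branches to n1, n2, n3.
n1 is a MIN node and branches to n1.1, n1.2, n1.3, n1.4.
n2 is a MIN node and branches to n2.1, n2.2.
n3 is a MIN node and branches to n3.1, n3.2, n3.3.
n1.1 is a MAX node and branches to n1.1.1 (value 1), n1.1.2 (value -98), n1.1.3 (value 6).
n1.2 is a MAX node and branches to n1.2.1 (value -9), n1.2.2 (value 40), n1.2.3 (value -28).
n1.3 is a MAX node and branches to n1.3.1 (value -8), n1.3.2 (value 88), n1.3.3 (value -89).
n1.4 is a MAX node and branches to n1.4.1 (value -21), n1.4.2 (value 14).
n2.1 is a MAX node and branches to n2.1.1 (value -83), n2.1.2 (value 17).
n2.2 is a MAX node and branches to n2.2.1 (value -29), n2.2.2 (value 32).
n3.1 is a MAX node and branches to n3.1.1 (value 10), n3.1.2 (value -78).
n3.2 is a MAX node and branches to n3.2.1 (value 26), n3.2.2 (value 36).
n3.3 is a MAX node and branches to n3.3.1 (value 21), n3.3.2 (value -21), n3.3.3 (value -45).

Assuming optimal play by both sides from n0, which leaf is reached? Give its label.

n1.1 (MAX): max(1, -98, 6) = 6
n1.2 (MAX): max(-9, 40, -28) = 40
n1.3 (MAX): max(-8, 88, -89) = 88
n1.4 (MAX): max(-21, 14) = 14
n1 (MIN): min(6, 40, 88, 14) = 6
n2.1 (MAX): max(-83, 17) = 17
n2.2 (MAX): max(-29, 32) = 32
n2 (MIN): min(17, 32) = 17
n3.1 (MAX): max(10, -78) = 10
n3.2 (MAX): max(26, 36) = 36
n3.3 (MAX): max(21, -21, -45) = 21
n3 (MIN): min(10, 36, 21) = 10
n0 (MAX): max(6, 17, 10) = 17
At n0, MAX picks n2 (highest: 17).
At n2, MIN picks n2.1 (lowest: 17).
At n2.1, MAX picks n2.1.2 (highest: 17).
Terminal value 17.

n2.1.2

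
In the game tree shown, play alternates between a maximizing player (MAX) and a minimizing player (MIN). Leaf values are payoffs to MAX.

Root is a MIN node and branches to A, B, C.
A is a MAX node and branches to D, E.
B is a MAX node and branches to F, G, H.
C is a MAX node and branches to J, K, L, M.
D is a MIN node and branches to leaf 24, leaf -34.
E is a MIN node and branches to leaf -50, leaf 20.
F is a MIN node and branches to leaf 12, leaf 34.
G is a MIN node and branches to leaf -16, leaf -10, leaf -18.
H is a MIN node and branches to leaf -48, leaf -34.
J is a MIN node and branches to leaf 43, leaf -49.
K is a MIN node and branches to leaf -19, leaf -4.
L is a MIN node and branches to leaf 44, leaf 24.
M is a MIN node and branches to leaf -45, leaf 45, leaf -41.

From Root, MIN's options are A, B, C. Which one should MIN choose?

D (MIN): min(24, -34) = -34
E (MIN): min(-50, 20) = -50
A (MAX): max(-34, -50) = -34
F (MIN): min(12, 34) = 12
G (MIN): min(-16, -10, -18) = -18
H (MIN): min(-48, -34) = -48
B (MAX): max(12, -18, -48) = 12
J (MIN): min(43, -49) = -49
K (MIN): min(-19, -4) = -19
L (MIN): min(44, 24) = 24
M (MIN): min(-45, 45, -41) = -45
C (MAX): max(-49, -19, 24, -45) = 24
Root (MIN): min(-34, 12, 24) = -34
MIN at Root wants the lowest of {A=-34, B=12, C=24}, so chooses A.

A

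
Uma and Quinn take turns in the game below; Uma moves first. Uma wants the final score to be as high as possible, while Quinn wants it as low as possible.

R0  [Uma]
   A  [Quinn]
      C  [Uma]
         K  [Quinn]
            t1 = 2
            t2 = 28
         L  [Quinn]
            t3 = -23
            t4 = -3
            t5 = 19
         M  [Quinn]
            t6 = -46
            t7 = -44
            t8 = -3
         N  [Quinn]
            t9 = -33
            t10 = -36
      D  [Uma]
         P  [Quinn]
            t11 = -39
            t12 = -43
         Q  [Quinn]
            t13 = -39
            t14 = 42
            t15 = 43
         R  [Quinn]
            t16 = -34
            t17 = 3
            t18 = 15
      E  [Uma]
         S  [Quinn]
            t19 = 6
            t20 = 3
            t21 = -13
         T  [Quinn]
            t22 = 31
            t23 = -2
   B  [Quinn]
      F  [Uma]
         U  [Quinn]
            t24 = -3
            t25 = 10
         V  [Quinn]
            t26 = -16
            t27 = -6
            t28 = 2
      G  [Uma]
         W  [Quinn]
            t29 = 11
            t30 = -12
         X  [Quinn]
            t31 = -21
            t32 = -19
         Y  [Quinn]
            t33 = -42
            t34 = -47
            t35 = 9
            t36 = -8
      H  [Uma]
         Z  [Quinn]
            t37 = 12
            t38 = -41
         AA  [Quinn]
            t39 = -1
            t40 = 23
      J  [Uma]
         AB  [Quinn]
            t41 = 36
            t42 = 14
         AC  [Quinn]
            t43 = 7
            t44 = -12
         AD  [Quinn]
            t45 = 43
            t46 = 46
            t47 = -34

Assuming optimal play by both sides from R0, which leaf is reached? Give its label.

t30

K (Quinn): min(2, 28) = 2
L (Quinn): min(-23, -3, 19) = -23
M (Quinn): min(-46, -44, -3) = -46
N (Quinn): min(-33, -36) = -36
C (Uma): max(2, -23, -46, -36) = 2
P (Quinn): min(-39, -43) = -43
Q (Quinn): min(-39, 42, 43) = -39
R (Quinn): min(-34, 3, 15) = -34
D (Uma): max(-43, -39, -34) = -34
S (Quinn): min(6, 3, -13) = -13
T (Quinn): min(31, -2) = -2
E (Uma): max(-13, -2) = -2
A (Quinn): min(2, -34, -2) = -34
U (Quinn): min(-3, 10) = -3
V (Quinn): min(-16, -6, 2) = -16
F (Uma): max(-3, -16) = -3
W (Quinn): min(11, -12) = -12
X (Quinn): min(-21, -19) = -21
Y (Quinn): min(-42, -47, 9, -8) = -47
G (Uma): max(-12, -21, -47) = -12
Z (Quinn): min(12, -41) = -41
AA (Quinn): min(-1, 23) = -1
H (Uma): max(-41, -1) = -1
AB (Quinn): min(36, 14) = 14
AC (Quinn): min(7, -12) = -12
AD (Quinn): min(43, 46, -34) = -34
J (Uma): max(14, -12, -34) = 14
B (Quinn): min(-3, -12, -1, 14) = -12
R0 (Uma): max(-34, -12) = -12
At R0, Uma picks B (highest: -12).
At B, Quinn picks G (lowest: -12).
At G, Uma picks W (highest: -12).
At W, Quinn picks t30 (lowest: -12).
Terminal value -12.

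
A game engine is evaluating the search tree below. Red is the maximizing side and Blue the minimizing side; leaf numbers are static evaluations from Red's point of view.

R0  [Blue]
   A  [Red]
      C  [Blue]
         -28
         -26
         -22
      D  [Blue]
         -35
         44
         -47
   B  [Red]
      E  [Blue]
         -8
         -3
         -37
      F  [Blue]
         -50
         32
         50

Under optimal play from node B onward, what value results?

E (Blue): min(-8, -3, -37) = -37
F (Blue): min(-50, 32, 50) = -50
B (Red): max(-37, -50) = -37

-37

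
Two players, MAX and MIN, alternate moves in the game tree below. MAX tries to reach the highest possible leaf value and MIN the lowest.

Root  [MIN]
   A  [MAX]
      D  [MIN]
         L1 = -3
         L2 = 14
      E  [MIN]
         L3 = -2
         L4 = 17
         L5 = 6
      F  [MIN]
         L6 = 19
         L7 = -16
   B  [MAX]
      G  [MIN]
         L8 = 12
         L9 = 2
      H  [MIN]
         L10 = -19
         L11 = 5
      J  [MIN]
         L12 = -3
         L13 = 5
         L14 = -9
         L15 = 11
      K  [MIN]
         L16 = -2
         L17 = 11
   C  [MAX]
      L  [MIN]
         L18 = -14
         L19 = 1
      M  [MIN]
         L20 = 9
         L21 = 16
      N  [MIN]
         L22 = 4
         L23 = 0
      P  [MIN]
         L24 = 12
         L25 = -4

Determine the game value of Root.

-2

D (MIN): min(-3, 14) = -3
E (MIN): min(-2, 17, 6) = -2
F (MIN): min(19, -16) = -16
A (MAX): max(-3, -2, -16) = -2
G (MIN): min(12, 2) = 2
H (MIN): min(-19, 5) = -19
J (MIN): min(-3, 5, -9, 11) = -9
K (MIN): min(-2, 11) = -2
B (MAX): max(2, -19, -9, -2) = 2
L (MIN): min(-14, 1) = -14
M (MIN): min(9, 16) = 9
N (MIN): min(4, 0) = 0
P (MIN): min(12, -4) = -4
C (MAX): max(-14, 9, 0, -4) = 9
Root (MIN): min(-2, 2, 9) = -2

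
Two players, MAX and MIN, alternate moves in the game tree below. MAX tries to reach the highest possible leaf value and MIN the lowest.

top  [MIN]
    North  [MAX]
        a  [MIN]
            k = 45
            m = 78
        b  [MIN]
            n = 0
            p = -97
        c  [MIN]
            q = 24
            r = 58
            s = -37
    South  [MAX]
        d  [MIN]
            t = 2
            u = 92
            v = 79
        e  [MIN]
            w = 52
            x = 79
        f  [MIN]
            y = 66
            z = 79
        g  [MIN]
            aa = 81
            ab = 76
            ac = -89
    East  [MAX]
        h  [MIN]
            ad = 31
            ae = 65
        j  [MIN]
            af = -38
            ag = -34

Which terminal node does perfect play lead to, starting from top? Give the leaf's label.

ad

a (MIN): min(45, 78) = 45
b (MIN): min(0, -97) = -97
c (MIN): min(24, 58, -37) = -37
North (MAX): max(45, -97, -37) = 45
d (MIN): min(2, 92, 79) = 2
e (MIN): min(52, 79) = 52
f (MIN): min(66, 79) = 66
g (MIN): min(81, 76, -89) = -89
South (MAX): max(2, 52, 66, -89) = 66
h (MIN): min(31, 65) = 31
j (MIN): min(-38, -34) = -38
East (MAX): max(31, -38) = 31
top (MIN): min(45, 66, 31) = 31
At top, MIN picks East (lowest: 31).
At East, MAX picks h (highest: 31).
At h, MIN picks ad (lowest: 31).
Terminal value 31.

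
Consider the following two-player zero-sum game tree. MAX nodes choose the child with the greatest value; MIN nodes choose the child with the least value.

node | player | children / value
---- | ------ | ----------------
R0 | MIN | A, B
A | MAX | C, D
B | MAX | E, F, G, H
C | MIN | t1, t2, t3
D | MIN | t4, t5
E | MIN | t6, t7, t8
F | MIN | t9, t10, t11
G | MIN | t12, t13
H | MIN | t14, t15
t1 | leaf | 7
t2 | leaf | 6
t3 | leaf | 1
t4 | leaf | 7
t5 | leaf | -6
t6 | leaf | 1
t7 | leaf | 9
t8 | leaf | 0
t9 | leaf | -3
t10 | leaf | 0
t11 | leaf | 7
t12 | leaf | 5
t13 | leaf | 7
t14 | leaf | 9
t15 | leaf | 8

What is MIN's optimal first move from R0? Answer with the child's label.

C (MIN): min(7, 6, 1) = 1
D (MIN): min(7, -6) = -6
A (MAX): max(1, -6) = 1
E (MIN): min(1, 9, 0) = 0
F (MIN): min(-3, 0, 7) = -3
G (MIN): min(5, 7) = 5
H (MIN): min(9, 8) = 8
B (MAX): max(0, -3, 5, 8) = 8
R0 (MIN): min(1, 8) = 1
MIN at R0 wants the lowest of {A=1, B=8}, so chooses A.

A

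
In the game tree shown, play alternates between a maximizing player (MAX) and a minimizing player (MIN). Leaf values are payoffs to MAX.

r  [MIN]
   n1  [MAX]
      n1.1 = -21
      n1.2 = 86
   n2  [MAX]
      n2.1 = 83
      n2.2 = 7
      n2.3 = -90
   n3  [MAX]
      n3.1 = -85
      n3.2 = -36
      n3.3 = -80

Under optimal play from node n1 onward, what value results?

n1 (MAX): max(-21, 86) = 86

86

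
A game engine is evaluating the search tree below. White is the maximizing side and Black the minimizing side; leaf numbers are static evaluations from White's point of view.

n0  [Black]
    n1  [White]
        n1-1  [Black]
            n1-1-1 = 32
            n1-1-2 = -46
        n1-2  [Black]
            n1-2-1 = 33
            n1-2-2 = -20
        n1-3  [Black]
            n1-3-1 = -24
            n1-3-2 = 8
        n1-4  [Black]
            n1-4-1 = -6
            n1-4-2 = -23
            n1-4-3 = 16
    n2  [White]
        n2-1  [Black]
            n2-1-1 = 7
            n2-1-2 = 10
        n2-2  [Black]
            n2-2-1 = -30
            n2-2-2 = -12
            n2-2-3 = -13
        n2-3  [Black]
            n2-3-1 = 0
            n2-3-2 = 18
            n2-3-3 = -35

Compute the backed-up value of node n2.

n2-1 (Black): min(7, 10) = 7
n2-2 (Black): min(-30, -12, -13) = -30
n2-3 (Black): min(0, 18, -35) = -35
n2 (White): max(7, -30, -35) = 7

7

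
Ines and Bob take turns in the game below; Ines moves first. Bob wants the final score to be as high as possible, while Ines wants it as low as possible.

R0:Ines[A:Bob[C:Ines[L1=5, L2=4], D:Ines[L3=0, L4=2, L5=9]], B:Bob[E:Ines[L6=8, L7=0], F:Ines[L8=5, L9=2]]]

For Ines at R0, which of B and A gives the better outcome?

E (Ines): min(8, 0) = 0
F (Ines): min(5, 2) = 2
B (Bob): max(0, 2) = 2
C (Ines): min(5, 4) = 4
D (Ines): min(0, 2, 9) = 0
A (Bob): max(4, 0) = 4
Ines prefers the lower value; B=2, A=4. B is better since 2 < 4.

B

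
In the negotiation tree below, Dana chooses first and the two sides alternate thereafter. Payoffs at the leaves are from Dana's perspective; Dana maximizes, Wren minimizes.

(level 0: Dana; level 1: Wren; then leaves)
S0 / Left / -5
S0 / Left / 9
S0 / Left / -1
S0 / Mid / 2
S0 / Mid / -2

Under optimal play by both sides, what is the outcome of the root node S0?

-2

Left (Wren): min(-5, 9, -1) = -5
Mid (Wren): min(2, -2) = -2
S0 (Dana): max(-5, -2) = -2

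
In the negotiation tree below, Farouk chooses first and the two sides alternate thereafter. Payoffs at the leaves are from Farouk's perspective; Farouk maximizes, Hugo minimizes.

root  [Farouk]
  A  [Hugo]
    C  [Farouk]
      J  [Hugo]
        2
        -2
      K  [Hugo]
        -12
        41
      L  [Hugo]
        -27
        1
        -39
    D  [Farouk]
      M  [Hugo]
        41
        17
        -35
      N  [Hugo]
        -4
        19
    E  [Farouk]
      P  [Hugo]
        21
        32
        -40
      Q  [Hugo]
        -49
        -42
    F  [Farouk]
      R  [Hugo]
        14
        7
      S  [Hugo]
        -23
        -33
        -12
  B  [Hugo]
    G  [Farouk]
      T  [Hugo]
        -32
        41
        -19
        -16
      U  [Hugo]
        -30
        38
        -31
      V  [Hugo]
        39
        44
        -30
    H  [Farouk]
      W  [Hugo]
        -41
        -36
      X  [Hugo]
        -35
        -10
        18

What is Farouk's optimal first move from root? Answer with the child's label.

J (Hugo): min(2, -2) = -2
K (Hugo): min(-12, 41) = -12
L (Hugo): min(-27, 1, -39) = -39
C (Farouk): max(-2, -12, -39) = -2
M (Hugo): min(41, 17, -35) = -35
N (Hugo): min(-4, 19) = -4
D (Farouk): max(-35, -4) = -4
P (Hugo): min(21, 32, -40) = -40
Q (Hugo): min(-49, -42) = -49
E (Farouk): max(-40, -49) = -40
R (Hugo): min(14, 7) = 7
S (Hugo): min(-23, -33, -12) = -33
F (Farouk): max(7, -33) = 7
A (Hugo): min(-2, -4, -40, 7) = -40
T (Hugo): min(-32, 41, -19, -16) = -32
U (Hugo): min(-30, 38, -31) = -31
V (Hugo): min(39, 44, -30) = -30
G (Farouk): max(-32, -31, -30) = -30
W (Hugo): min(-41, -36) = -41
X (Hugo): min(-35, -10, 18) = -35
H (Farouk): max(-41, -35) = -35
B (Hugo): min(-30, -35) = -35
root (Farouk): max(-40, -35) = -35
Farouk at root wants the highest of {A=-40, B=-35}, so chooses B.

B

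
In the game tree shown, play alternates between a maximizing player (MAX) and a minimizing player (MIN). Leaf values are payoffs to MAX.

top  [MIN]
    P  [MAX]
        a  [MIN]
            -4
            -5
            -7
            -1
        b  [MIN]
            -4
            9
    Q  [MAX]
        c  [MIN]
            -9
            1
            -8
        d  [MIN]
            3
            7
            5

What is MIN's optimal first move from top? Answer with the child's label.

P

a (MIN): min(-4, -5, -7, -1) = -7
b (MIN): min(-4, 9) = -4
P (MAX): max(-7, -4) = -4
c (MIN): min(-9, 1, -8) = -9
d (MIN): min(3, 7, 5) = 3
Q (MAX): max(-9, 3) = 3
top (MIN): min(-4, 3) = -4
MIN at top wants the lowest of {P=-4, Q=3}, so chooses P.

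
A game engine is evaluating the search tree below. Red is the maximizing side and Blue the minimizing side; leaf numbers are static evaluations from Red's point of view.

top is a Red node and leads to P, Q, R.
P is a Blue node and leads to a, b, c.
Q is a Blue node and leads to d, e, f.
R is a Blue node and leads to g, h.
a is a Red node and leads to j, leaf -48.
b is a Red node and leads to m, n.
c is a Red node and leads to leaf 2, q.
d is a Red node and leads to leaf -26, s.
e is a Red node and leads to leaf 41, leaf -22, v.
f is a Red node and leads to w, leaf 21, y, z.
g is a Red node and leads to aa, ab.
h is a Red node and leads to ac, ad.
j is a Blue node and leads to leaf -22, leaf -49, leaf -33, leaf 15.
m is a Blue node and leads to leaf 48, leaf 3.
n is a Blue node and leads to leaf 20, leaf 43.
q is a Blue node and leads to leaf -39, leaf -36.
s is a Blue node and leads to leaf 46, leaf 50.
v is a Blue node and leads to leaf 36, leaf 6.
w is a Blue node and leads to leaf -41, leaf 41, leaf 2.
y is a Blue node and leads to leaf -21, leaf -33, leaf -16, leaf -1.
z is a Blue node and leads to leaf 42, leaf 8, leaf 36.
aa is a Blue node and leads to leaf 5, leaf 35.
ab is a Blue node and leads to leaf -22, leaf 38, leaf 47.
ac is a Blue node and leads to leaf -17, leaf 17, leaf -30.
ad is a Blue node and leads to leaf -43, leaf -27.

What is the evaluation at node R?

aa (Blue): min(5, 35) = 5
ab (Blue): min(-22, 38, 47) = -22
g (Red): max(5, -22) = 5
ac (Blue): min(-17, 17, -30) = -30
ad (Blue): min(-43, -27) = -43
h (Red): max(-30, -43) = -30
R (Blue): min(5, -30) = -30

-30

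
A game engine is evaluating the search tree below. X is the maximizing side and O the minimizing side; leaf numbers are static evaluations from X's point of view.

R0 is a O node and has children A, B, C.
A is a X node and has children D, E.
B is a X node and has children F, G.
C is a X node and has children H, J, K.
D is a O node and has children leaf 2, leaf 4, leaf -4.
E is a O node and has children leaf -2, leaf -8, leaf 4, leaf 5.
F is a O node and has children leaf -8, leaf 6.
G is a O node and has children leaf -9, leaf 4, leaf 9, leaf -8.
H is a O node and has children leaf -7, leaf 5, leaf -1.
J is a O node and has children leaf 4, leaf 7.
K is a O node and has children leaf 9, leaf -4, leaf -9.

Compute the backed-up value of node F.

-8

F (O): min(-8, 6) = -8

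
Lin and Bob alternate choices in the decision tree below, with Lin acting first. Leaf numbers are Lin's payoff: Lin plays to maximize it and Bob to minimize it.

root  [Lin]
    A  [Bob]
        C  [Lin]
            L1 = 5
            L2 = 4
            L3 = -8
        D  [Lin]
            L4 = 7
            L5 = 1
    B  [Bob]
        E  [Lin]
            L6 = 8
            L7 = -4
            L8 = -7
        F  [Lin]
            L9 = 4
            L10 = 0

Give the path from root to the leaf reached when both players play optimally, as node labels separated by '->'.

C (Lin): max(5, 4, -8) = 5
D (Lin): max(7, 1) = 7
A (Bob): min(5, 7) = 5
E (Lin): max(8, -4, -7) = 8
F (Lin): max(4, 0) = 4
B (Bob): min(8, 4) = 4
root (Lin): max(5, 4) = 5
At root, Lin picks A (highest: 5).
At A, Bob picks C (lowest: 5).
At C, Lin picks L1 (highest: 5).
Terminal value 5.

root -> A -> C -> L1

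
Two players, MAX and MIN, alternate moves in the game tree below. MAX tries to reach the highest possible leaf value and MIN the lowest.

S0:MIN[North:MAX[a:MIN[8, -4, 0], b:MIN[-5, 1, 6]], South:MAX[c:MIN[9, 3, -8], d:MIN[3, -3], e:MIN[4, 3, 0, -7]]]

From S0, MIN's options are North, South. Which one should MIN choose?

North

a (MIN): min(8, -4, 0) = -4
b (MIN): min(-5, 1, 6) = -5
North (MAX): max(-4, -5) = -4
c (MIN): min(9, 3, -8) = -8
d (MIN): min(3, -3) = -3
e (MIN): min(4, 3, 0, -7) = -7
South (MAX): max(-8, -3, -7) = -3
S0 (MIN): min(-4, -3) = -4
MIN at S0 wants the lowest of {North=-4, South=-3}, so chooses North.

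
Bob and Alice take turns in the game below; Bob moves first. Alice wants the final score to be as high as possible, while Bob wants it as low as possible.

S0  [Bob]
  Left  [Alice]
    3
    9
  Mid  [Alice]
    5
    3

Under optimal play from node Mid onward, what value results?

Mid (Alice): max(5, 3) = 5

5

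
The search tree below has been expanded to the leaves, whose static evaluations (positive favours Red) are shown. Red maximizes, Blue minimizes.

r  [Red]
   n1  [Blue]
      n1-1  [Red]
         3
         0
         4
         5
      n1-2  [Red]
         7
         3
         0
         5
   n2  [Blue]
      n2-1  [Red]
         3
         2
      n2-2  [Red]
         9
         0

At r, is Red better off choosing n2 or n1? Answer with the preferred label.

n2-1 (Red): max(3, 2) = 3
n2-2 (Red): max(9, 0) = 9
n2 (Blue): min(3, 9) = 3
n1-1 (Red): max(3, 0, 4, 5) = 5
n1-2 (Red): max(7, 3, 0, 5) = 7
n1 (Blue): min(5, 7) = 5
Red prefers the higher value; n2=3, n1=5. n1 is better since 5 > 3.

n1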